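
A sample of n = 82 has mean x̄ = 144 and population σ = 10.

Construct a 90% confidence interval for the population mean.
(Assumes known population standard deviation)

Answer: (142.1834, 145.8166)

Derivation:
Confidence level: 90%, α = 0.1
z_0.05 = 1.645
SE = σ/√n = 10/√82 = 1.1043
Margin of error = 1.645 × 1.1043 = 1.8166
CI: x̄ ± margin = 144 ± 1.8166
CI: (142.1834, 145.8166)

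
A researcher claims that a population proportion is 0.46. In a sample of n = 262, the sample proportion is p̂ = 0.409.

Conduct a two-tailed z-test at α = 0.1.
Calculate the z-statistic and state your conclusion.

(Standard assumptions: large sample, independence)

Answer: z = -1.6563, reject H₀

Derivation:
H₀: p = 0.46, H₁: p ≠ 0.46
Standard error: SE = √(p₀(1-p₀)/n) = √(0.46×0.54/262) = 0.030791
z-statistic: z = (p̂ - p₀)/SE = (0.409 - 0.46)/0.030791 = -1.6563
Critical value: z_0.05 = ±1.645
p-value = 0.0977
Decision: reject H₀ at α = 0.1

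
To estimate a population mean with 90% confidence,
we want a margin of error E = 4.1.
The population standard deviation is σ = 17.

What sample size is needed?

z_0.05 = 1.645
n = (z×σ/E)² = (1.645×17/4.1)²
n = 46.5224
Round up: n = 47

Answer: n = 47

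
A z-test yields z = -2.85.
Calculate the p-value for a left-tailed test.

For z = -2.85:
p = P(Z < -2.85) = Φ(-2.85) = 0.0022

Answer: p-value ≈ 0.0022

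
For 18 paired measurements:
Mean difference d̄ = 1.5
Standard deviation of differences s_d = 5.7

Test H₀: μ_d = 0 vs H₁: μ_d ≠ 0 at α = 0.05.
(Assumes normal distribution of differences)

df = n - 1 = 17
SE = s_d/√n = 5.7/√18 = 1.3435
t = d̄/SE = 1.5/1.3435 = 1.1165
Critical value: t_{0.025,17} = ±2.110
p-value ≈ 0.2797
Decision: fail to reject H₀

Answer: t = 1.1165, fail to reject H₀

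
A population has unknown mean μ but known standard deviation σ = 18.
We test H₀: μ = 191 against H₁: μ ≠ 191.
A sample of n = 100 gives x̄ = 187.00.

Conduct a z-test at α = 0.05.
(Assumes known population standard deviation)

Answer: z = -2.2222, reject H₀

Derivation:
Standard error: SE = σ/√n = 18/√100 = 1.8000
z-statistic: z = (x̄ - μ₀)/SE = (187.00 - 191)/1.8000 = -2.2222
Critical value: ±1.960
p-value = 0.0263
Decision: reject H₀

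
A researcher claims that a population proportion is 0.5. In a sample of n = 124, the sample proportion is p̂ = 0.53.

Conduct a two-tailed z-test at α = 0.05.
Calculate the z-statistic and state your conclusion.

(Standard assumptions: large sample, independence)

Answer: z = 0.6681, fail to reject H₀

Derivation:
H₀: p = 0.5, H₁: p ≠ 0.5
Standard error: SE = √(p₀(1-p₀)/n) = √(0.5×0.5/124) = 0.044901
z-statistic: z = (p̂ - p₀)/SE = (0.53 - 0.5)/0.044901 = 0.6681
Critical value: z_0.025 = ±1.960
p-value = 0.5041
Decision: fail to reject H₀ at α = 0.05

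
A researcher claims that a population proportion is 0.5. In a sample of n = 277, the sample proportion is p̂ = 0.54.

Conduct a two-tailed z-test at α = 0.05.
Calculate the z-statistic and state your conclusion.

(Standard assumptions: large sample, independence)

H₀: p = 0.5, H₁: p ≠ 0.5
Standard error: SE = √(p₀(1-p₀)/n) = √(0.5×0.5/277) = 0.030042
z-statistic: z = (p̂ - p₀)/SE = (0.54 - 0.5)/0.030042 = 1.3315
Critical value: z_0.025 = ±1.960
p-value = 0.1830
Decision: fail to reject H₀ at α = 0.05

Answer: z = 1.3315, fail to reject H₀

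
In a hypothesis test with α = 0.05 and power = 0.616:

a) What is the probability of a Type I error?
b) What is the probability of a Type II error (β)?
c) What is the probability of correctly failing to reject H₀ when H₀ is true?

Answer: a) 0.05, b) 0.384, c) 0.95

Derivation:
a) Type I error probability = α = 0.05
b) Power = P(reject H₀ | H₁ true) = 1 - β = 0.616, so Type II error probability = β = 1 - Power = 0.384
c) P(fail to reject H₀ | H₀ true) = 1 - α = 0.95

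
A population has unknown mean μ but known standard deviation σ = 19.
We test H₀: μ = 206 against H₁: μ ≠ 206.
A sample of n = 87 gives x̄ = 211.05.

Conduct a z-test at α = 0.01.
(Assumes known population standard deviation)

Answer: z = 2.4791, fail to reject H₀

Derivation:
Standard error: SE = σ/√n = 19/√87 = 2.0370
z-statistic: z = (x̄ - μ₀)/SE = (211.05 - 206)/2.0370 = 2.4791
Critical value: ±2.576
p-value = 0.0132
Decision: fail to reject H₀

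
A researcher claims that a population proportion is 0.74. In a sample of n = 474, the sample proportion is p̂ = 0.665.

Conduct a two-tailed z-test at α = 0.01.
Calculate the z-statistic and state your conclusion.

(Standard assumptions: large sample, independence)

H₀: p = 0.74, H₁: p ≠ 0.74
Standard error: SE = √(p₀(1-p₀)/n) = √(0.74×0.26/474) = 0.020147
z-statistic: z = (p̂ - p₀)/SE = (0.665 - 0.74)/0.020147 = -3.7226
Critical value: z_0.005 = ±2.576
p-value = 0.0002
Decision: reject H₀ at α = 0.01

Answer: z = -3.7226, reject H₀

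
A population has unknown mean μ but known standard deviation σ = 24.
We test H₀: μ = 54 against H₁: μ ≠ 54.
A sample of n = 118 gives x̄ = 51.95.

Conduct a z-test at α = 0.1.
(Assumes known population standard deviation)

Standard error: SE = σ/√n = 24/√118 = 2.2094
z-statistic: z = (x̄ - μ₀)/SE = (51.95 - 54)/2.2094 = -0.9279
Critical value: ±1.645
p-value = 0.3535
Decision: fail to reject H₀

Answer: z = -0.9279, fail to reject H₀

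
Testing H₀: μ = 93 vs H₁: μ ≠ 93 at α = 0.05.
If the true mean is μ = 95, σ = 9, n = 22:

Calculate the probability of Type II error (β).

SE = σ/√n = 9/√22 = 1.9188
Critical values: μ₀ ± z_0.025×SE = 93 ± 1.960×1.9188
Acceptance region: (89.2392, 96.7608)
Under H₁ (μ = 95): z_high = (96.7608 - 95)/1.9188 = 0.9177, z_low = (89.2392 - 95)/1.9188 = -3.0023
β = P(not reject | H₁) = Φ(0.9177) - Φ(-3.0023) ≈ 0.8193

Answer: β ≈ 0.8193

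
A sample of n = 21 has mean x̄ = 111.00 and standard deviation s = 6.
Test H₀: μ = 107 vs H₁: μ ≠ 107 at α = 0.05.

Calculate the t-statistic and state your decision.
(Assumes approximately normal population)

df = n - 1 = 20
SE = s/√n = 6/√21 = 1.3093
t = (x̄ - μ₀)/SE = (111.00 - 107)/1.3093 = 3.0551
Critical value: t_{0.025,20} = ±2.086
p-value ≈ 0.0062
Decision: reject H₀

Answer: t = 3.0551, reject H₀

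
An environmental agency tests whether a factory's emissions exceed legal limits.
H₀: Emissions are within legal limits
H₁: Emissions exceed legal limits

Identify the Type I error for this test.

Answer: Citing a compliant factory for excess emissions

Derivation:
A Type I error (probability α) occurs when we reject a true H₀.
A Type II error (probability β) occurs when we fail to reject a false H₀.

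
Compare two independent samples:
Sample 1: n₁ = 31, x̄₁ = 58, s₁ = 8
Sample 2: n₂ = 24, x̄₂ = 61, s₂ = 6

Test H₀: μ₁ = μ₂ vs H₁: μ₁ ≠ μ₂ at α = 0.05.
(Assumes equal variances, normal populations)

Pooled variance: s²_p = [30×8² + 23×6²]/(53) = 51.8491
s_p = 7.2006
SE = s_p×√(1/n₁ + 1/n₂) = 7.2006×√(1/31 + 1/24) = 1.9578
t = (x̄₁ - x̄₂)/SE = (58 - 61)/1.9578 = -1.5323
df = 53, t-critical = ±2.006
Decision: fail to reject H₀

Answer: t = -1.5323, fail to reject H₀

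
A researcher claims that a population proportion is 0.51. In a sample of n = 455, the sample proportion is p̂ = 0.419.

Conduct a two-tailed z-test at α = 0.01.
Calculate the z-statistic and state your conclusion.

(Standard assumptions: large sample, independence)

H₀: p = 0.51, H₁: p ≠ 0.51
Standard error: SE = √(p₀(1-p₀)/n) = √(0.51×0.49/455) = 0.023436
z-statistic: z = (p̂ - p₀)/SE = (0.419 - 0.51)/0.023436 = -3.8829
Critical value: z_0.005 = ±2.576
p-value = 0.0001
Decision: reject H₀ at α = 0.01

Answer: z = -3.8829, reject H₀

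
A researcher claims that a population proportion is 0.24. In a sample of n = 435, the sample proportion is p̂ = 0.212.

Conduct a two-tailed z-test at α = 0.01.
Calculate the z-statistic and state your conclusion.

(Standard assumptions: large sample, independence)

Answer: z = -1.3674, fail to reject H₀

Derivation:
H₀: p = 0.24, H₁: p ≠ 0.24
Standard error: SE = √(p₀(1-p₀)/n) = √(0.24×0.76/435) = 0.020477
z-statistic: z = (p̂ - p₀)/SE = (0.212 - 0.24)/0.020477 = -1.3674
Critical value: z_0.005 = ±2.576
p-value = 0.1715
Decision: fail to reject H₀ at α = 0.01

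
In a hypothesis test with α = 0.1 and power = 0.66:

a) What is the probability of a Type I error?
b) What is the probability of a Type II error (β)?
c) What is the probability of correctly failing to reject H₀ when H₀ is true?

a) Type I error probability = α = 0.1
b) Power = P(reject H₀ | H₁ true) = 1 - β = 0.66, so Type II error probability = β = 1 - Power = 0.34
c) P(fail to reject H₀ | H₀ true) = 1 - α = 0.9

Answer: a) 0.1, b) 0.34, c) 0.9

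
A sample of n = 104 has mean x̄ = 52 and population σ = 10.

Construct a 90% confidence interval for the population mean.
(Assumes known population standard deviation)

Answer: (50.3869, 53.6131)

Derivation:
Confidence level: 90%, α = 0.1
z_0.05 = 1.645
SE = σ/√n = 10/√104 = 0.9806
Margin of error = 1.645 × 0.9806 = 1.6131
CI: x̄ ± margin = 52 ± 1.6131
CI: (50.3869, 53.6131)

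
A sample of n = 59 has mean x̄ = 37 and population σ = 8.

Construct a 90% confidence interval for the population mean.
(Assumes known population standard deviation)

Confidence level: 90%, α = 0.1
z_0.05 = 1.645
SE = σ/√n = 8/√59 = 1.0415
Margin of error = 1.645 × 1.0415 = 1.7133
CI: x̄ ± margin = 37 ± 1.7133
CI: (35.2867, 38.7133)

Answer: (35.2867, 38.7133)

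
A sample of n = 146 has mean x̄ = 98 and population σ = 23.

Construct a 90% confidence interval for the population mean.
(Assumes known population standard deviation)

Answer: (94.8687, 101.1313)

Derivation:
Confidence level: 90%, α = 0.1
z_0.05 = 1.645
SE = σ/√n = 23/√146 = 1.9035
Margin of error = 1.645 × 1.9035 = 3.1313
CI: x̄ ± margin = 98 ± 3.1313
CI: (94.8687, 101.1313)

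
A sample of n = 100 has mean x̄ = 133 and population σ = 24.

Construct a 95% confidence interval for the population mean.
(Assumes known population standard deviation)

Confidence level: 95%, α = 0.05
z_0.025 = 1.960
SE = σ/√n = 24/√100 = 2.4000
Margin of error = 1.960 × 2.4000 = 4.7040
CI: x̄ ± margin = 133 ± 4.7040
CI: (128.2960, 137.7040)

Answer: (128.2960, 137.7040)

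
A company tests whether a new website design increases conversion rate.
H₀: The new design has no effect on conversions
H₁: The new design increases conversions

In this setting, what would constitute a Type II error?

Type I error: rejecting H₀ when it is actually true (false positive).
Type II error: failing to reject H₀ when H₁ is actually true (false negative).

Answer: Keeping the old design when the new one would have increased conversions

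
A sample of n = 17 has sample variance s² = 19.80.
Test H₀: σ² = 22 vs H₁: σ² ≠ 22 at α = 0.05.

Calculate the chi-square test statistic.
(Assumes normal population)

df = n - 1 = 16
χ² = (n-1)s²/σ₀² = 16×19.80/22 = 14.4000
Critical values: χ²_{0.975,16} = 6.908, χ²_{0.025,16} = 28.845
Rejection region: χ² < 6.908 or χ² > 28.845
Decision: fail to reject H₀

Answer: χ² = 14.4000, fail to reject H₀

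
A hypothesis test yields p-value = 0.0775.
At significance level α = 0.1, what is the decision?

Compare p-value to α:
0.0775 < 0.1
Decision: reject H₀

Answer: reject H₀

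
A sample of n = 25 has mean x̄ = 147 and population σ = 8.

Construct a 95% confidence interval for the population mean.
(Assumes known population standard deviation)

Confidence level: 95%, α = 0.05
z_0.025 = 1.960
SE = σ/√n = 8/√25 = 1.6000
Margin of error = 1.960 × 1.6000 = 3.1360
CI: x̄ ± margin = 147 ± 3.1360
CI: (143.8640, 150.1360)

Answer: (143.8640, 150.1360)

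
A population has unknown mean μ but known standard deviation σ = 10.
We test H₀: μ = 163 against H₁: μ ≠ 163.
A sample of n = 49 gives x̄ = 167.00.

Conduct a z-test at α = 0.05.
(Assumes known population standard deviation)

Standard error: SE = σ/√n = 10/√49 = 1.4286
z-statistic: z = (x̄ - μ₀)/SE = (167.00 - 163)/1.4286 = 2.7999
Critical value: ±1.960
p-value = 0.0051
Decision: reject H₀

Answer: z = 2.7999, reject H₀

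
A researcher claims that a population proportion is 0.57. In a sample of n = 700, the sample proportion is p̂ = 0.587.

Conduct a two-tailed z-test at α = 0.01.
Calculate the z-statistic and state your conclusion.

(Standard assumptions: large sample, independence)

H₀: p = 0.57, H₁: p ≠ 0.57
Standard error: SE = √(p₀(1-p₀)/n) = √(0.57×0.43/700) = 0.018712
z-statistic: z = (p̂ - p₀)/SE = (0.587 - 0.57)/0.018712 = 0.9085
Critical value: z_0.005 = ±2.576
p-value = 0.3636
Decision: fail to reject H₀ at α = 0.01

Answer: z = 0.9085, fail to reject H₀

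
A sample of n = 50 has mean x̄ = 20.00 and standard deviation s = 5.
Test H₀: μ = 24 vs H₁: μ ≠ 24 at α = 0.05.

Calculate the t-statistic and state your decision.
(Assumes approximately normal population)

df = n - 1 = 49
SE = s/√n = 5/√50 = 0.7071
t = (x̄ - μ₀)/SE = (20.00 - 24)/0.7071 = -5.6569
Critical value: t_{0.025,49} = ±2.010
p-value < 0.0001
Decision: reject H₀

Answer: t = -5.6569, reject H₀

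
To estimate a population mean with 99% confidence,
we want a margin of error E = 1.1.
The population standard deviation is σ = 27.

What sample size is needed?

z_0.005 = 2.576
n = (z×σ/E)² = (2.576×27/1.1)²
n = 3997.9179
Round up: n = 3998

Answer: n = 3998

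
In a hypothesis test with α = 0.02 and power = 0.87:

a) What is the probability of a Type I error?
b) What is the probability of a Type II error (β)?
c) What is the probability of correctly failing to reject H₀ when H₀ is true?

Answer: a) 0.02, b) 0.13, c) 0.98

Derivation:
a) Type I error probability = α = 0.02
b) Power = P(reject H₀ | H₁ true) = 1 - β = 0.87, so Type II error probability = β = 1 - Power = 0.13
c) P(fail to reject H₀ | H₀ true) = 1 - α = 0.98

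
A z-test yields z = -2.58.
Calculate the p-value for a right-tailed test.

Answer: p-value ≈ 0.9951

Derivation:
For z = -2.58:
p = P(Z > -2.58) = 1 - Φ(-2.58) = 0.9951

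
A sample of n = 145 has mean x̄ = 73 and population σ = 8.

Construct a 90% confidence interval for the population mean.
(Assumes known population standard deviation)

Confidence level: 90%, α = 0.1
z_0.05 = 1.645
SE = σ/√n = 8/√145 = 0.6644
Margin of error = 1.645 × 0.6644 = 1.0929
CI: x̄ ± margin = 73 ± 1.0929
CI: (71.9071, 74.0929)

Answer: (71.9071, 74.0929)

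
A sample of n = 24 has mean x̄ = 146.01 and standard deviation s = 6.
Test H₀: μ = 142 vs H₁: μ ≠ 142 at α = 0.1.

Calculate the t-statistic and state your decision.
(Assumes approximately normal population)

df = n - 1 = 23
SE = s/√n = 6/√24 = 1.2247
t = (x̄ - μ₀)/SE = (146.01 - 142)/1.2247 = 3.2743
Critical value: t_{0.05,23} = ±1.714
p-value ≈ 0.0033
Decision: reject H₀

Answer: t = 3.2743, reject H₀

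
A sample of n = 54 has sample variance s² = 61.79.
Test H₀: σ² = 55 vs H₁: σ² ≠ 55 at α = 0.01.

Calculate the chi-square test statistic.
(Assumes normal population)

Answer: χ² = 59.5431, fail to reject H₀

Derivation:
df = n - 1 = 53
χ² = (n-1)s²/σ₀² = 53×61.79/55 = 59.5431
Critical values: χ²_{0.995,53} = 30.230, χ²_{0.005,53} = 83.253
Rejection region: χ² < 30.230 or χ² > 83.253
Decision: fail to reject H₀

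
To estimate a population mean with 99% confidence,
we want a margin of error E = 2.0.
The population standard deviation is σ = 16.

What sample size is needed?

z_0.005 = 2.576
n = (z×σ/E)² = (2.576×16/2.0)²
n = 424.6897
Round up: n = 425

Answer: n = 425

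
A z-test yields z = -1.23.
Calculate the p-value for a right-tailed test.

Answer: p-value ≈ 0.8907

Derivation:
For z = -1.23:
p = P(Z > -1.23) = 1 - Φ(-1.23) = 0.8907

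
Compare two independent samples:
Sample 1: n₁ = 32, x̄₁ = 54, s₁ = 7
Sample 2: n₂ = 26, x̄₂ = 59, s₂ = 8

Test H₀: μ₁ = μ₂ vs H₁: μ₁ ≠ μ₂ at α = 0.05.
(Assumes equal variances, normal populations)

Answer: t = -2.5374, reject H₀

Derivation:
Pooled variance: s²_p = [31×7² + 25×8²]/(56) = 55.6964
s_p = 7.4630
SE = s_p×√(1/n₁ + 1/n₂) = 7.4630×√(1/32 + 1/26) = 1.9705
t = (x̄₁ - x̄₂)/SE = (54 - 59)/1.9705 = -2.5374
df = 56, t-critical = ±2.003
Decision: reject H₀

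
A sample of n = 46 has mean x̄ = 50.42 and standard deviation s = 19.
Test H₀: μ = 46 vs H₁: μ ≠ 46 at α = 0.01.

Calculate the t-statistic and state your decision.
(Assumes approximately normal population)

Answer: t = 1.5778, fail to reject H₀

Derivation:
df = n - 1 = 45
SE = s/√n = 19/√46 = 2.8014
t = (x̄ - μ₀)/SE = (50.42 - 46)/2.8014 = 1.5778
Critical value: t_{0.005,45} = ±2.690
p-value ≈ 0.1216
Decision: fail to reject H₀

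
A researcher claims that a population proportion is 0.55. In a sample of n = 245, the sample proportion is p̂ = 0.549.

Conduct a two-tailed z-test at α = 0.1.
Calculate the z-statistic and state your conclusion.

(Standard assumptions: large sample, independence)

H₀: p = 0.55, H₁: p ≠ 0.55
Standard error: SE = √(p₀(1-p₀)/n) = √(0.55×0.45/245) = 0.031784
z-statistic: z = (p̂ - p₀)/SE = (0.549 - 0.55)/0.031784 = -0.0315
Critical value: z_0.05 = ±1.645
p-value = 0.9749
Decision: fail to reject H₀ at α = 0.1

Answer: z = -0.0315, fail to reject H₀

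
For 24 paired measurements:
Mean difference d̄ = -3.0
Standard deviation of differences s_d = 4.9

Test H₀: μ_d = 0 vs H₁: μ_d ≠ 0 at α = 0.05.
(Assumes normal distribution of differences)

Answer: t = -2.9994, reject H₀

Derivation:
df = n - 1 = 23
SE = s_d/√n = 4.9/√24 = 1.0002
t = d̄/SE = -3.0/1.0002 = -2.9994
Critical value: t_{0.025,23} = ±2.069
p-value ≈ 0.0064
Decision: reject H₀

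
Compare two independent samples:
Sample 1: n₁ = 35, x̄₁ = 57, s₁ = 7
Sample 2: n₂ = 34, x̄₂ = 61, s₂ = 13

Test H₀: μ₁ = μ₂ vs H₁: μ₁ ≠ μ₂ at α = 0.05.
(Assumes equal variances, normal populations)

Pooled variance: s²_p = [34×7² + 33×13²]/(67) = 108.1045
s_p = 10.3973
SE = s_p×√(1/n₁ + 1/n₂) = 10.3973×√(1/35 + 1/34) = 2.5036
t = (x̄₁ - x̄₂)/SE = (57 - 61)/2.5036 = -1.5977
df = 67, t-critical = ±1.996
Decision: fail to reject H₀

Answer: t = -1.5977, fail to reject H₀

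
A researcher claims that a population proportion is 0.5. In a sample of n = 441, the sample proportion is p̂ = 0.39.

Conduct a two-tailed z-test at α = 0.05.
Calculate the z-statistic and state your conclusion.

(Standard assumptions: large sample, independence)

H₀: p = 0.5, H₁: p ≠ 0.5
Standard error: SE = √(p₀(1-p₀)/n) = √(0.5×0.5/441) = 0.023810
z-statistic: z = (p̂ - p₀)/SE = (0.39 - 0.5)/0.023810 = -4.6199
Critical value: z_0.025 = ±1.960
p-value < 0.0001
Decision: reject H₀ at α = 0.05

Answer: z = -4.6199, reject H₀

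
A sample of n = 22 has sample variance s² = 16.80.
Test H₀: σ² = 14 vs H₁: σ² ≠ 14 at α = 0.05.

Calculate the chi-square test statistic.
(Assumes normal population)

df = n - 1 = 21
χ² = (n-1)s²/σ₀² = 21×16.80/14 = 25.2000
Critical values: χ²_{0.975,21} = 10.283, χ²_{0.025,21} = 35.479
Rejection region: χ² < 10.283 or χ² > 35.479
Decision: fail to reject H₀

Answer: χ² = 25.2000, fail to reject H₀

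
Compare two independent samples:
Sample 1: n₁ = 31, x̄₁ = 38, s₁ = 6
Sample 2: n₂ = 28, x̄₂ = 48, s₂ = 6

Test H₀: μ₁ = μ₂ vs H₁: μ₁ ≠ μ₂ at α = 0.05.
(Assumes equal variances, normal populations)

Pooled variance: s²_p = [30×6² + 27×6²]/(57) = 36.0000
s_p = 6.0000
SE = s_p×√(1/n₁ + 1/n₂) = 6.0000×√(1/31 + 1/28) = 1.5643
t = (x̄₁ - x̄₂)/SE = (38 - 48)/1.5643 = -6.3926
df = 57, t-critical = ±2.002
Decision: reject H₀

Answer: t = -6.3926, reject H₀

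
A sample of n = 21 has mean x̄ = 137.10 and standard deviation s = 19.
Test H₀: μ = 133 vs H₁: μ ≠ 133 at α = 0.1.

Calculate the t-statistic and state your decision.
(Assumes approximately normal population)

df = n - 1 = 20
SE = s/√n = 19/√21 = 4.1461
t = (x̄ - μ₀)/SE = (137.10 - 133)/4.1461 = 0.9889
Critical value: t_{0.05,20} = ±1.725
p-value ≈ 0.3345
Decision: fail to reject H₀

Answer: t = 0.9889, fail to reject H₀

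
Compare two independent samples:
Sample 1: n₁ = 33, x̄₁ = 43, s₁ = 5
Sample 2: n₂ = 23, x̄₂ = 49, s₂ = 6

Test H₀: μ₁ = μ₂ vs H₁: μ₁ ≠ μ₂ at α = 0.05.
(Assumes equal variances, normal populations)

Pooled variance: s²_p = [32×5² + 22×6²]/(54) = 29.4815
s_p = 5.4297
SE = s_p×√(1/n₁ + 1/n₂) = 5.4297×√(1/33 + 1/23) = 1.4749
t = (x̄₁ - x̄₂)/SE = (43 - 49)/1.4749 = -4.0681
df = 54, t-critical = ±2.005
Decision: reject H₀

Answer: t = -4.0681, reject H₀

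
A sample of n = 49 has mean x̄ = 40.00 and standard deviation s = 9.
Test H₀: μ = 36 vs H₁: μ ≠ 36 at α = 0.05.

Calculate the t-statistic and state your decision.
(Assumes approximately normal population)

df = n - 1 = 48
SE = s/√n = 9/√49 = 1.2857
t = (x̄ - μ₀)/SE = (40.00 - 36)/1.2857 = 3.1111
Critical value: t_{0.025,48} = ±2.011
p-value ≈ 0.0031
Decision: reject H₀

Answer: t = 3.1111, reject H₀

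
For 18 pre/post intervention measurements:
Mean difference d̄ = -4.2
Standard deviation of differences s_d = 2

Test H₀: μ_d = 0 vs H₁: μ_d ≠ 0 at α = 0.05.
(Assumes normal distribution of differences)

Answer: t = -8.9096, reject H₀

Derivation:
df = n - 1 = 17
SE = s_d/√n = 2/√18 = 0.4714
t = d̄/SE = -4.2/0.4714 = -8.9096
Critical value: t_{0.025,17} = ±2.110
p-value < 0.0001
Decision: reject H₀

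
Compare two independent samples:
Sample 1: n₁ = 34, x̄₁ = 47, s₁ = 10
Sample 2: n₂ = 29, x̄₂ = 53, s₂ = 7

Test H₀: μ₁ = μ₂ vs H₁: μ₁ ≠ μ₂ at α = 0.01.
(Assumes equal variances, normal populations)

Pooled variance: s²_p = [33×10² + 28×7²]/(61) = 76.5902
s_p = 8.7516
SE = s_p×√(1/n₁ + 1/n₂) = 8.7516×√(1/34 + 1/29) = 2.2122
t = (x̄₁ - x̄₂)/SE = (47 - 53)/2.2122 = -2.7122
df = 61, t-critical = ±2.659
Decision: reject H₀

Answer: t = -2.7122, reject H₀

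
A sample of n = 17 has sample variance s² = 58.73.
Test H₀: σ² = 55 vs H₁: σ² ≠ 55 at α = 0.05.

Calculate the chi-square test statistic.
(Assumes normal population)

Answer: χ² = 17.0851, fail to reject H₀

Derivation:
df = n - 1 = 16
χ² = (n-1)s²/σ₀² = 16×58.73/55 = 17.0851
Critical values: χ²_{0.975,16} = 6.908, χ²_{0.025,16} = 28.845
Rejection region: χ² < 6.908 or χ² > 28.845
Decision: fail to reject H₀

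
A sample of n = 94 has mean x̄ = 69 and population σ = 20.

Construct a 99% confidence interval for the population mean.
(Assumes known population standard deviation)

Confidence level: 99%, α = 0.01
z_0.005 = 2.576
SE = σ/√n = 20/√94 = 2.0628
Margin of error = 2.576 × 2.0628 = 5.3138
CI: x̄ ± margin = 69 ± 5.3138
CI: (63.6862, 74.3138)

Answer: (63.6862, 74.3138)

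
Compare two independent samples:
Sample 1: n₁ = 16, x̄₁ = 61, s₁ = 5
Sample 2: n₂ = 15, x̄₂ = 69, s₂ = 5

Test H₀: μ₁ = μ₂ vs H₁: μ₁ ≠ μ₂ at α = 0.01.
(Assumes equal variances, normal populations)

Pooled variance: s²_p = [15×5² + 14×5²]/(29) = 25.0000
s_p = 5.0000
SE = s_p×√(1/n₁ + 1/n₂) = 5.0000×√(1/16 + 1/15) = 1.7970
t = (x̄₁ - x̄₂)/SE = (61 - 69)/1.7970 = -4.4519
df = 29, t-critical = ±2.756
Decision: reject H₀

Answer: t = -4.4519, reject H₀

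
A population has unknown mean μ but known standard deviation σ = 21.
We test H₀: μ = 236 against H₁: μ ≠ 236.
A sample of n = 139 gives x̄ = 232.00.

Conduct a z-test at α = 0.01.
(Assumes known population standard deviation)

Answer: z = -2.2457, fail to reject H₀

Derivation:
Standard error: SE = σ/√n = 21/√139 = 1.7812
z-statistic: z = (x̄ - μ₀)/SE = (232.00 - 236)/1.7812 = -2.2457
Critical value: ±2.576
p-value = 0.0247
Decision: fail to reject H₀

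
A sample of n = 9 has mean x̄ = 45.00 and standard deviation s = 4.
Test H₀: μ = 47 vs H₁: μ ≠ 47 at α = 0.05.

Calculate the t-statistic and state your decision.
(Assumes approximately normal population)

df = n - 1 = 8
SE = s/√n = 4/√9 = 1.3333
t = (x̄ - μ₀)/SE = (45.00 - 47)/1.3333 = -1.5000
Critical value: t_{0.025,8} = ±2.306
p-value ≈ 0.1720
Decision: fail to reject H₀

Answer: t = -1.5000, fail to reject H₀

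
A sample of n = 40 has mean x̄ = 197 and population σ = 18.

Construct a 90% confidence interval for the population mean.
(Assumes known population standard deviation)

Answer: (192.3183, 201.6817)

Derivation:
Confidence level: 90%, α = 0.1
z_0.05 = 1.645
SE = σ/√n = 18/√40 = 2.8460
Margin of error = 1.645 × 2.8460 = 4.6817
CI: x̄ ± margin = 197 ± 4.6817
CI: (192.3183, 201.6817)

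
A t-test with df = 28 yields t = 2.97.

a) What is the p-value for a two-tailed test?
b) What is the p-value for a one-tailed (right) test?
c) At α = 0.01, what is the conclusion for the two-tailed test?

Using t-distribution with df = 28:
a) Two-tailed: p = 2×P(T > 2.97) = 0.0060
b) One-tailed: p = P(T > 2.97) = 0.0030
c) 0.0060 < 0.01, reject H₀

Answer: a) 0.0060, b) 0.0030, c) reject H₀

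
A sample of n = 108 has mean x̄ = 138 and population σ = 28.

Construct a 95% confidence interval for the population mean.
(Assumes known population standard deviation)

Answer: (132.7192, 143.2808)

Derivation:
Confidence level: 95%, α = 0.05
z_0.025 = 1.960
SE = σ/√n = 28/√108 = 2.6943
Margin of error = 1.960 × 2.6943 = 5.2808
CI: x̄ ± margin = 138 ± 5.2808
CI: (132.7192, 143.2808)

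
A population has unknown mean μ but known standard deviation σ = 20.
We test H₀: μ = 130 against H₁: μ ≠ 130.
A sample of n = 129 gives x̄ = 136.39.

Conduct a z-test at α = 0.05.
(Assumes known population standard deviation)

Standard error: SE = σ/√n = 20/√129 = 1.7609
z-statistic: z = (x̄ - μ₀)/SE = (136.39 - 130)/1.7609 = 3.6288
Critical value: ±1.960
p-value = 0.0003
Decision: reject H₀

Answer: z = 3.6288, reject H₀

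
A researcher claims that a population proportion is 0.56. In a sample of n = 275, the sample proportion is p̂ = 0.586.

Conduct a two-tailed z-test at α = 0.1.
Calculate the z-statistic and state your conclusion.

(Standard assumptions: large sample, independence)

Answer: z = 0.8686, fail to reject H₀

Derivation:
H₀: p = 0.56, H₁: p ≠ 0.56
Standard error: SE = √(p₀(1-p₀)/n) = √(0.56×0.44/275) = 0.029933
z-statistic: z = (p̂ - p₀)/SE = (0.586 - 0.56)/0.029933 = 0.8686
Critical value: z_0.05 = ±1.645
p-value = 0.3851
Decision: fail to reject H₀ at α = 0.1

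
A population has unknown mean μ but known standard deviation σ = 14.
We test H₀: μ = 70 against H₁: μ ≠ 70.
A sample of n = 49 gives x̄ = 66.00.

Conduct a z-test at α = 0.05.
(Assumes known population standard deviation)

Standard error: SE = σ/√n = 14/√49 = 2.0000
z-statistic: z = (x̄ - μ₀)/SE = (66.00 - 70)/2.0000 = -2.0000
Critical value: ±1.960
p-value = 0.0455
Decision: reject H₀

Answer: z = -2.0000, reject H₀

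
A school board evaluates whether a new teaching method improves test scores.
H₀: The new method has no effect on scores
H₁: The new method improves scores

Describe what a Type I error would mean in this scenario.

Answer: Concluding the new method improves scores when it actually doesn't

Derivation:
A Type I error (probability α) occurs when we reject a true H₀.
A Type II error (probability β) occurs when we fail to reject a false H₀.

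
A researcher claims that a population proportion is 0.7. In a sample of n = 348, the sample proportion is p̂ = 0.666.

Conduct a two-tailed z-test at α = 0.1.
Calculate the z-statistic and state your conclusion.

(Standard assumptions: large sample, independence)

H₀: p = 0.7, H₁: p ≠ 0.7
Standard error: SE = √(p₀(1-p₀)/n) = √(0.7×0.3/348) = 0.024565
z-statistic: z = (p̂ - p₀)/SE = (0.666 - 0.7)/0.024565 = -1.3841
Critical value: z_0.05 = ±1.645
p-value = 0.1663
Decision: fail to reject H₀ at α = 0.1

Answer: z = -1.3841, fail to reject H₀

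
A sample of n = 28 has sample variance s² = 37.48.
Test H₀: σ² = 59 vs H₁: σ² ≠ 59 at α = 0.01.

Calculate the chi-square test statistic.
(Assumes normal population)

df = n - 1 = 27
χ² = (n-1)s²/σ₀² = 27×37.48/59 = 17.1519
Critical values: χ²_{0.995,27} = 11.808, χ²_{0.005,27} = 49.645
Rejection region: χ² < 11.808 or χ² > 49.645
Decision: fail to reject H₀

Answer: χ² = 17.1519, fail to reject H₀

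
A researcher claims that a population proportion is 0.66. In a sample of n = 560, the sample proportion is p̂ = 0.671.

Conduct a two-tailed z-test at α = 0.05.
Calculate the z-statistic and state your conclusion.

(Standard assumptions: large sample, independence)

H₀: p = 0.66, H₁: p ≠ 0.66
Standard error: SE = √(p₀(1-p₀)/n) = √(0.66×0.34/560) = 0.020018
z-statistic: z = (p̂ - p₀)/SE = (0.671 - 0.66)/0.020018 = 0.5495
Critical value: z_0.025 = ±1.960
p-value = 0.5827
Decision: fail to reject H₀ at α = 0.05

Answer: z = 0.5495, fail to reject H₀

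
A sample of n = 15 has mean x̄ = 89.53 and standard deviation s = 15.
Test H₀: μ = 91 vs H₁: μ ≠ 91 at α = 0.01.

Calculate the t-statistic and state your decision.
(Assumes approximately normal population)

Answer: t = -0.3796, fail to reject H₀

Derivation:
df = n - 1 = 14
SE = s/√n = 15/√15 = 3.8730
t = (x̄ - μ₀)/SE = (89.53 - 91)/3.8730 = -0.3796
Critical value: t_{0.005,14} = ±2.977
p-value ≈ 0.7099
Decision: fail to reject H₀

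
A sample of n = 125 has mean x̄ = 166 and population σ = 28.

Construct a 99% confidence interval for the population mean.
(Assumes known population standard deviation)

Answer: (159.5487, 172.4513)

Derivation:
Confidence level: 99%, α = 0.01
z_0.005 = 2.576
SE = σ/√n = 28/√125 = 2.5044
Margin of error = 2.576 × 2.5044 = 6.4513
CI: x̄ ± margin = 166 ± 6.4513
CI: (159.5487, 172.4513)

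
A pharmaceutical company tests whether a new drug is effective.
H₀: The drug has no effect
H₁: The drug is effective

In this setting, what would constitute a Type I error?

Answer: Concluding the drug is effective when it actually has no effect

Derivation:
A Type I error (probability α) occurs when we reject a true H₀.
A Type II error (probability β) occurs when we fail to reject a false H₀.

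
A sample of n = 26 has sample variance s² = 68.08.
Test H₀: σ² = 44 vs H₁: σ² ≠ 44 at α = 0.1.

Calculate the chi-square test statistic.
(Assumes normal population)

df = n - 1 = 25
χ² = (n-1)s²/σ₀² = 25×68.08/44 = 38.6818
Critical values: χ²_{0.95,25} = 14.611, χ²_{0.05,25} = 37.652
Rejection region: χ² < 14.611 or χ² > 37.652
Decision: reject H₀

Answer: χ² = 38.6818, reject H₀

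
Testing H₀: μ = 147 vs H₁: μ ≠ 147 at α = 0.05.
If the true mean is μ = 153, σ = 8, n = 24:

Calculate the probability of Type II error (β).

SE = σ/√n = 8/√24 = 1.6330
Critical values: μ₀ ± z_0.025×SE = 147 ± 1.960×1.6330
Acceptance region: (143.7993, 150.2007)
Under H₁ (μ = 153): z_high = (150.2007 - 153)/1.6330 = -1.7142, z_low = (143.7993 - 153)/1.6330 = -5.6342
β = P(not reject | H₁) = Φ(-1.7142) - Φ(-5.6342) ≈ 0.0432

Answer: β ≈ 0.0432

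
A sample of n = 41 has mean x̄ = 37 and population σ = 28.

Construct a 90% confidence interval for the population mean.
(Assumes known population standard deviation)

Answer: (29.8066, 44.1934)

Derivation:
Confidence level: 90%, α = 0.1
z_0.05 = 1.645
SE = σ/√n = 28/√41 = 4.3729
Margin of error = 1.645 × 4.3729 = 7.1934
CI: x̄ ± margin = 37 ± 7.1934
CI: (29.8066, 44.1934)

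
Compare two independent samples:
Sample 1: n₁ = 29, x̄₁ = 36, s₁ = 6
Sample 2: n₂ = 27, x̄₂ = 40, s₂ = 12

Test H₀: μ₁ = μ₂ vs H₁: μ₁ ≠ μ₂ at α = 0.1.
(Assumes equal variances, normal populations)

Answer: t = -1.5945, fail to reject H₀

Derivation:
Pooled variance: s²_p = [28×6² + 26×12²]/(54) = 88.0000
s_p = 9.3808
SE = s_p×√(1/n₁ + 1/n₂) = 9.3808×√(1/29 + 1/27) = 2.5087
t = (x̄₁ - x̄₂)/SE = (36 - 40)/2.5087 = -1.5945
df = 54, t-critical = ±1.674
Decision: fail to reject H₀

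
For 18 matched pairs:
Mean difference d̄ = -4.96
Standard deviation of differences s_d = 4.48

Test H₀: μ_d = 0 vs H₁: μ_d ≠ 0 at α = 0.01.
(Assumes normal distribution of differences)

Answer: t = -4.6974, reject H₀

Derivation:
df = n - 1 = 17
SE = s_d/√n = 4.48/√18 = 1.0559
t = d̄/SE = -4.96/1.0559 = -4.6974
Critical value: t_{0.005,17} = ±2.898
p-value ≈ 0.0002
Decision: reject H₀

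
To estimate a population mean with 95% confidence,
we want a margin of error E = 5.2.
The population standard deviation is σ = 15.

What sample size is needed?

z_0.025 = 1.960
n = (z×σ/E)² = (1.960×15/5.2)²
n = 31.9660
Round up: n = 32

Answer: n = 32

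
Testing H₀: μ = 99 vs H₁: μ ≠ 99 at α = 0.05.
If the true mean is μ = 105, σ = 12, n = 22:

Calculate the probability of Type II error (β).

SE = σ/√n = 12/√22 = 2.5584
Critical values: μ₀ ± z_0.025×SE = 99 ± 1.960×2.5584
Acceptance region: (93.9855, 104.0145)
Under H₁ (μ = 105): z_high = (104.0145 - 105)/2.5584 = -0.3852, z_low = (93.9855 - 105)/2.5584 = -4.3052
β = P(not reject | H₁) = Φ(-0.3852) - Φ(-4.3052) ≈ 0.3500

Answer: β ≈ 0.3500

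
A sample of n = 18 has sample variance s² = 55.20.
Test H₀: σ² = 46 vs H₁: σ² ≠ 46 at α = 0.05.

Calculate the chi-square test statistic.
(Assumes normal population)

df = n - 1 = 17
χ² = (n-1)s²/σ₀² = 17×55.20/46 = 20.4000
Critical values: χ²_{0.975,17} = 7.564, χ²_{0.025,17} = 30.191
Rejection region: χ² < 7.564 or χ² > 30.191
Decision: fail to reject H₀

Answer: χ² = 20.4000, fail to reject H₀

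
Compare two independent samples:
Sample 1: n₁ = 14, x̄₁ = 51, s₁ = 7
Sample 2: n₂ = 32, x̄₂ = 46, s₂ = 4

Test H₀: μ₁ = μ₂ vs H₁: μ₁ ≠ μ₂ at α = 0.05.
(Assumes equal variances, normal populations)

Pooled variance: s²_p = [13×7² + 31×4²]/(44) = 25.7500
s_p = 5.0744
SE = s_p×√(1/n₁ + 1/n₂) = 5.0744×√(1/14 + 1/32) = 1.6260
t = (x̄₁ - x̄₂)/SE = (51 - 46)/1.6260 = 3.0750
df = 44, t-critical = ±2.015
Decision: reject H₀

Answer: t = 3.0750, reject H₀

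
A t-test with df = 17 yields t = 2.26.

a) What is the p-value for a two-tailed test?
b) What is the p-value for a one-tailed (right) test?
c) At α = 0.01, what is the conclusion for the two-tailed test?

Answer: a) 0.0372, b) 0.0186, c) fail to reject H₀

Derivation:
Using t-distribution with df = 17:
a) Two-tailed: p = 2×P(T > 2.26) = 0.0372
b) One-tailed: p = P(T > 2.26) = 0.0186
c) 0.0372 ≥ 0.01, fail to reject H₀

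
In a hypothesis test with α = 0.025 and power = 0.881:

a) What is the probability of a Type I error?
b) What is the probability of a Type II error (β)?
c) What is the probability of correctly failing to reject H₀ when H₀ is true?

Answer: a) 0.025, b) 0.119, c) 0.975

Derivation:
a) Type I error probability = α = 0.025
b) Power = P(reject H₀ | H₁ true) = 1 - β = 0.881, so Type II error probability = β = 1 - Power = 0.119
c) P(fail to reject H₀ | H₀ true) = 1 - α = 0.975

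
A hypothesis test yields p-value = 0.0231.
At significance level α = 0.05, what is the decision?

Answer: reject H₀

Derivation:
Compare p-value to α:
0.0231 < 0.05
Decision: reject H₀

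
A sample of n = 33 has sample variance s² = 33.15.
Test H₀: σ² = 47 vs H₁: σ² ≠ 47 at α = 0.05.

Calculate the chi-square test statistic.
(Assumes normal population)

df = n - 1 = 32
χ² = (n-1)s²/σ₀² = 32×33.15/47 = 22.5702
Critical values: χ²_{0.975,32} = 18.291, χ²_{0.025,32} = 49.480
Rejection region: χ² < 18.291 or χ² > 49.480
Decision: fail to reject H₀

Answer: χ² = 22.5702, fail to reject H₀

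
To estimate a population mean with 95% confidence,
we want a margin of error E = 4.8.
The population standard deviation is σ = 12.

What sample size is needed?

Answer: n = 25

Derivation:
z_0.025 = 1.960
n = (z×σ/E)² = (1.960×12/4.8)²
n = 24.0100
Round up: n = 25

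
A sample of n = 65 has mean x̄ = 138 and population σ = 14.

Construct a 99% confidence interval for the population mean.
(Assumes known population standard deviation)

Confidence level: 99%, α = 0.01
z_0.005 = 2.576
SE = σ/√n = 14/√65 = 1.7365
Margin of error = 2.576 × 1.7365 = 4.4732
CI: x̄ ± margin = 138 ± 4.4732
CI: (133.5268, 142.4732)

Answer: (133.5268, 142.4732)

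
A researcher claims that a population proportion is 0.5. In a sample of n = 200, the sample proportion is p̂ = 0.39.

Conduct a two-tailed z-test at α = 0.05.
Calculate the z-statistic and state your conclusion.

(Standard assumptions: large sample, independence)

H₀: p = 0.5, H₁: p ≠ 0.5
Standard error: SE = √(p₀(1-p₀)/n) = √(0.5×0.5/200) = 0.035355
z-statistic: z = (p̂ - p₀)/SE = (0.39 - 0.5)/0.035355 = -3.1113
Critical value: z_0.025 = ±1.960
p-value = 0.0019
Decision: reject H₀ at α = 0.05

Answer: z = -3.1113, reject H₀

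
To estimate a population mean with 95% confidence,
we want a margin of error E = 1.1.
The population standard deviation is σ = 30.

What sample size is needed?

Answer: n = 2858

Derivation:
z_0.025 = 1.960
n = (z×σ/E)² = (1.960×30/1.1)²
n = 2857.3884
Round up: n = 2858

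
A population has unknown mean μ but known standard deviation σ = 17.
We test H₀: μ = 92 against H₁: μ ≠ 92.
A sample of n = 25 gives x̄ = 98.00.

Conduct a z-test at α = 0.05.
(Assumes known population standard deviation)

Standard error: SE = σ/√n = 17/√25 = 3.4000
z-statistic: z = (x̄ - μ₀)/SE = (98.00 - 92)/3.4000 = 1.7647
Critical value: ±1.960
p-value = 0.0776
Decision: fail to reject H₀

Answer: z = 1.7647, fail to reject H₀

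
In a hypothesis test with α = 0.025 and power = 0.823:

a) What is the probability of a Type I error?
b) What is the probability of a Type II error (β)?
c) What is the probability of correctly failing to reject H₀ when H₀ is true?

Answer: a) 0.025, b) 0.177, c) 0.975

Derivation:
a) Type I error probability = α = 0.025
b) Power = P(reject H₀ | H₁ true) = 1 - β = 0.823, so Type II error probability = β = 1 - Power = 0.177
c) P(fail to reject H₀ | H₀ true) = 1 - α = 0.975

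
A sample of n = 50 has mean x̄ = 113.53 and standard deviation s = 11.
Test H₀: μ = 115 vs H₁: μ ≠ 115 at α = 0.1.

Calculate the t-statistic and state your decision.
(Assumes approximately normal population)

Answer: t = -0.9450, fail to reject H₀

Derivation:
df = n - 1 = 49
SE = s/√n = 11/√50 = 1.5556
t = (x̄ - μ₀)/SE = (113.53 - 115)/1.5556 = -0.9450
Critical value: t_{0.05,49} = ±1.677
p-value ≈ 0.3493
Decision: fail to reject H₀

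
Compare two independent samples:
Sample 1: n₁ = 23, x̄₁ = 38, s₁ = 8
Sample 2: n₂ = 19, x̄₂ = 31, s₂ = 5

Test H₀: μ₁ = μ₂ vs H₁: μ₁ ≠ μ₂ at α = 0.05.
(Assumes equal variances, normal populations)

Pooled variance: s²_p = [22×8² + 18×5²]/(40) = 46.4500
s_p = 6.8154
SE = s_p×√(1/n₁ + 1/n₂) = 6.8154×√(1/23 + 1/19) = 2.1129
t = (x̄₁ - x̄₂)/SE = (38 - 31)/2.1129 = 3.3130
df = 40, t-critical = ±2.021
Decision: reject H₀

Answer: t = 3.3130, reject H₀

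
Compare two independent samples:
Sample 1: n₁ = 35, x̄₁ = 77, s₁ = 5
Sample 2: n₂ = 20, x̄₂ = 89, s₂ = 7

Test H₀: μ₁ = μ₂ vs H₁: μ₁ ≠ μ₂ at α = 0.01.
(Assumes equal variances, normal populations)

Pooled variance: s²_p = [34×5² + 19×7²]/(53) = 33.6038
s_p = 5.7969
SE = s_p×√(1/n₁ + 1/n₂) = 5.7969×√(1/35 + 1/20) = 1.6249
t = (x̄₁ - x̄₂)/SE = (77 - 89)/1.6249 = -7.3851
df = 53, t-critical = ±2.672
Decision: reject H₀

Answer: t = -7.3851, reject H₀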